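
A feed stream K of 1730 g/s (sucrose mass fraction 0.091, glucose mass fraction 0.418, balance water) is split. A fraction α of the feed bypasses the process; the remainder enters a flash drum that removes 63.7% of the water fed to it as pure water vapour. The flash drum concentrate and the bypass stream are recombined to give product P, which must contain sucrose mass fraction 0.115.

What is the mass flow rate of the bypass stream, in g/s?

All 1730×0.091 = 157.43 g/s of sucrose reaches P, so P = 157.43/0.115 = 1369 g/s and vapour = 361.04 g/s.
The evaporator receives (1−α)·1730 of feed at 0.491 water and removes 0.637 of that water:
0.637×0.491×(1−α)×1730 = 361.04
(1−α) = 361.04/541.09 = 0.6673;  α = 0.3327.
Bypass flow = 0.3327×1730 = 575.65 g/s.

575.6 g/s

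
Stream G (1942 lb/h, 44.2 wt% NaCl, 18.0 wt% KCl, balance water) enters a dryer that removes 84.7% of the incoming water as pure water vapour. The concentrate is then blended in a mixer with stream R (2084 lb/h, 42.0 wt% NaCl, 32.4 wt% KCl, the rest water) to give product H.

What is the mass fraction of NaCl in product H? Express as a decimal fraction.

0.509

Vapour removed = 0.847×0.378×1942 = 621.76 lb/h; concentrate = 1320.2 lb/h.
NaCl reaching the mixer = 858.36 (from concentrate) + 2084×0.420 = 1733.6 lb/h.
Product flow = 1320.2 + 2084 = 3404.2 lb/h; NaCl fraction = 0.509.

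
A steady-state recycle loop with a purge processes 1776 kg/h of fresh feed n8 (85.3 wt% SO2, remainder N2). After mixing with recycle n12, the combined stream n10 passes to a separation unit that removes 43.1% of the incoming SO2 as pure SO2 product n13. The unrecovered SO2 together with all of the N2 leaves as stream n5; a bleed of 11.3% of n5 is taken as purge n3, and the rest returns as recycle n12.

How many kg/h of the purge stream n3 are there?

N2 enters only via n8 and leaves only via the purge: 1776×0.147 = 0.113×(N2 in n5), and the separation unit passes all N2, so N2 in n10 = N2 in n5 = 2310.4 kg/h.
SO2 in n10: m_A = 1776×0.853 + (1−0.113)·(1−0.431)·m_A, so m_A = 1514.9/0.4953 = 3058.6 kg/h.
n5 = (1−0.431)×3058.6 + 2310.4 = 4050.7 kg/h.
Purge n3 = 0.113×4050.7 = 457.73 kg/h.

457.7 kg/h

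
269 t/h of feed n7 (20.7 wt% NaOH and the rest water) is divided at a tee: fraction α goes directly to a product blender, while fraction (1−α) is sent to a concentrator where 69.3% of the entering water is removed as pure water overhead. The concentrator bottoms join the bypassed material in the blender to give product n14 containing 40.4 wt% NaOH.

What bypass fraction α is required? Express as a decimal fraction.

All 269×0.207 = 55.683 t/h of NaOH reaches n14, so n14 = 55.683/0.404 = 137.83 t/h and vapour = 131.17 t/h.
The evaporator receives (1−α)·269 of feed at 0.793 water and removes 0.693 of that water:
0.693×0.793×(1−α)×269 = 131.17
(1−α) = 131.17/147.83 = 0.8873;  α = 0.1127.

0.113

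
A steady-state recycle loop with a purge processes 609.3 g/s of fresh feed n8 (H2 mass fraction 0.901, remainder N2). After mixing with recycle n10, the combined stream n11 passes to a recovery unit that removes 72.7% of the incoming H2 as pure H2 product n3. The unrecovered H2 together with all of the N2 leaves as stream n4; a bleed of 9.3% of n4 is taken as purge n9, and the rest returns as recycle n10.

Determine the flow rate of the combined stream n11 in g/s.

N2 enters only via n8 and leaves only via the purge: 609.3×0.099 = 0.093×(N2 in n4), and the recovery unit passes all N2, so N2 in n11 = N2 in n4 = 648.61 g/s.
H2 in n11: m_A = 609.3×0.901 + (1−0.093)·(1−0.727)·m_A, so m_A = 548.98/0.7524 = 729.65 g/s.
n11 = 729.65 + 648.61 = 1378.3 g/s.

1378 g/s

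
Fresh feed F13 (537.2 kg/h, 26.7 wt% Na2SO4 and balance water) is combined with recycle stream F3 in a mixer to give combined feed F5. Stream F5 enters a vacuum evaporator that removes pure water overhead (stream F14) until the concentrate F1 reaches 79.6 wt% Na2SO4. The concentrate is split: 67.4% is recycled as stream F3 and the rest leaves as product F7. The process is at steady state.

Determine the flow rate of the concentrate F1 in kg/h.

552.7 kg/h

Overall Na2SO4 balance (none leaves overhead): Na2SO4 in fresh feed = Na2SO4 in product, i.e. 537.2×0.267 = (1−0.674)·F1·0.796.
F1 = 143.43/(0.796×0.326) = 552.73 kg/h.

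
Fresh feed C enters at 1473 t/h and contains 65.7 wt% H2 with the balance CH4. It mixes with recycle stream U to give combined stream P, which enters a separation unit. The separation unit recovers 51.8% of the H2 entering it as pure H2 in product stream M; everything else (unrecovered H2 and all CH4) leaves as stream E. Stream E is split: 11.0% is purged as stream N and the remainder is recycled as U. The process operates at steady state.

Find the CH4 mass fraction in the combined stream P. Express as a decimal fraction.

CH4 enters only via C and leaves only via the purge: 1473×0.343 = 0.110×(CH4 in E), and the separation unit passes all CH4, so CH4 in P = CH4 in E = 4593.1 t/h.
H2 in P: m_A = 1473×0.657 + (1−0.110)·(1−0.518)·m_A, so m_A = 967.76/0.5710 = 1694.8 t/h.
P = 1694.8 + 4593.1 = 6287.9 t/h.
CH4 fraction in P = 4593.1/6287.9 = 0.7305.

0.7305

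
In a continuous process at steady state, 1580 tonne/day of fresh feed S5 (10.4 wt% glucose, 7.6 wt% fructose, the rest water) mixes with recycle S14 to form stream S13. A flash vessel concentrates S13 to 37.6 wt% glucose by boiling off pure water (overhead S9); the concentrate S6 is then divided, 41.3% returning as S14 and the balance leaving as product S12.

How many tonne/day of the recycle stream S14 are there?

307.5 tonne/day

Overall glucose balance (none leaves overhead): glucose in fresh feed = glucose in product, i.e. 1580×0.104 = (1−0.413)·S6·0.376.
S6 = 164.32/(0.376×0.587) = 744.5 tonne/day.
Recycle S14 = 0.413×744.5 = 307.48 tonne/day.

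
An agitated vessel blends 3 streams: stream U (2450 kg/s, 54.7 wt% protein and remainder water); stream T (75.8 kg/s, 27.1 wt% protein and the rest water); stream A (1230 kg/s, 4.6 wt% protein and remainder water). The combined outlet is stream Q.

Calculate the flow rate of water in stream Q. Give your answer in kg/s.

2339 kg/s

water out = water in = 2450×0.453 + 75.8×0.729 + 1230×0.954 = 2338.5 kg/s.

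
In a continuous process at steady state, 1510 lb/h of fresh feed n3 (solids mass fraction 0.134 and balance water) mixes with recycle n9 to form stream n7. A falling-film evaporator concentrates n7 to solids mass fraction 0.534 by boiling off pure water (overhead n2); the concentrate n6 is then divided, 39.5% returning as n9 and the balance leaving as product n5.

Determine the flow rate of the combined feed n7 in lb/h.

Overall solids balance (none leaves overhead): solids in fresh feed = solids in product, i.e. 1510×0.134 = (1−0.395)·n6·0.534.
n6 = 202.34/(0.534×0.605) = 626.3 lb/h.
Recycle n9 = 0.395×626.3 = 247.39 lb/h.
Combined feed n7 = 1510 + 247.39 = 1757.4 lb/h.

1757 lb/h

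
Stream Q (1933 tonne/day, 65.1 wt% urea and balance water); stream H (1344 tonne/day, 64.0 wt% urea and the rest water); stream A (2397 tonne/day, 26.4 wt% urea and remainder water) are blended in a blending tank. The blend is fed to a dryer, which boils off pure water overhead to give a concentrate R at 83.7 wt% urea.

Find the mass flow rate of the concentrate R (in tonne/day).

urea entering = 1933×0.651 + 1344×0.640 + 2397×0.264 = 2751.4 tonne/day.
All urea reports to R, so R = 2751.4/0.837 = 3287.2 tonne/day.

3287 tonne/day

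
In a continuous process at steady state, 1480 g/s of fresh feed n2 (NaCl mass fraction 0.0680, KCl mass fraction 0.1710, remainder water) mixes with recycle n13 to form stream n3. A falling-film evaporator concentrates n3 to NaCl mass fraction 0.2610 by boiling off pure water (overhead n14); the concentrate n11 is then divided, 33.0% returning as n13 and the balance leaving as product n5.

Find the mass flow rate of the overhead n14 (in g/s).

Overall NaCl balance (none leaves overhead): NaCl in fresh feed = NaCl in product, i.e. 1480×0.068 = (1−0.330)·n11·0.261.
n11 = 100.64/(0.261×0.670) = 575.51 g/s.
Recycle n13 = 0.330×575.51 = 189.92 g/s.
Combined feed n3 = 1480 + 189.92 = 1669.9 g/s.
Overhead n14 = n3 − n11 = 1669.9 − 575.51 = 1094.4 g/s.

1094 g/s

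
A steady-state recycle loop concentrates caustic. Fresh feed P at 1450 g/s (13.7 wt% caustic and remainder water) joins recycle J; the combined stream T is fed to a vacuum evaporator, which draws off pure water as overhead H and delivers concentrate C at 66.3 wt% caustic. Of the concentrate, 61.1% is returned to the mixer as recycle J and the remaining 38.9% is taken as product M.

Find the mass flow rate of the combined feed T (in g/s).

1921 g/s

Overall caustic balance (none leaves overhead): caustic in fresh feed = caustic in product, i.e. 1450×0.137 = (1−0.611)·C·0.663.
C = 198.65/(0.663×0.389) = 770.24 g/s.
Recycle J = 0.611×770.24 = 470.62 g/s.
Combined feed T = 1450 + 470.62 = 1920.6 g/s.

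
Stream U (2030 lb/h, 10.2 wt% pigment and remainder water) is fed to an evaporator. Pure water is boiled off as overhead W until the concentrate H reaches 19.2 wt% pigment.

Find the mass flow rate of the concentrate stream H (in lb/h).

pigment is conserved: 2030×0.102 = 207.06 lb/h all reports to the concentrate.
Concentrate = 207.06/(target fraction) = 1078.4 lb/h.

1078 lb/h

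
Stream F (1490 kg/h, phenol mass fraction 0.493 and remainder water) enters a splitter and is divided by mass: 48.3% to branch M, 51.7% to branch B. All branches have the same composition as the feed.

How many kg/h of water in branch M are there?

Branch M total = 0.483×1490 = 719.67 kg/h.
water in M = 0.507×719.67 = 364.87 kg/h.

364.9 kg/h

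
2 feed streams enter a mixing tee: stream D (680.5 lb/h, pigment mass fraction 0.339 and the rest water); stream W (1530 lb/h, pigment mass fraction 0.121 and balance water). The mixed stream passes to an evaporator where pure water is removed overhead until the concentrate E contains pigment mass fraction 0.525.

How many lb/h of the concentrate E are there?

792 lb/h

pigment entering = 680.5×0.339 + 1530×0.121 = 415.82 lb/h.
All pigment reports to E, so E = 415.82/0.525 = 792.04 lb/h.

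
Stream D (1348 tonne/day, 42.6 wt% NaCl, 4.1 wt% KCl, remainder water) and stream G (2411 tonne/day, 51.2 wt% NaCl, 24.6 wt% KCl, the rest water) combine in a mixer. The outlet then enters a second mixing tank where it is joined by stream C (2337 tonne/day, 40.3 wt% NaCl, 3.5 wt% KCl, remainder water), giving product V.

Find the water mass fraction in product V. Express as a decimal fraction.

Overall, product flow = 6096 tonne/day.
water in = 1348×0.533 + 2411×0.242 + 2337×0.562 = 2615.3 tonne/day.
water fraction in V = 0.429.

0.429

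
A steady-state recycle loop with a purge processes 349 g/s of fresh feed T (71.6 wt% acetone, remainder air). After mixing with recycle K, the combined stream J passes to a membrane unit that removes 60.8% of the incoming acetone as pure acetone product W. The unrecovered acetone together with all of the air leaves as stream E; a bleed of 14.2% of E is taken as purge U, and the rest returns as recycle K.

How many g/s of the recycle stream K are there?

air enters only via T and leaves only via the purge: 349×0.284 = 0.142×(air in E), and the membrane unit passes all air, so air in J = air in E = 698 g/s.
acetone in J: m_A = 349×0.716 + (1−0.142)·(1−0.608)·m_A, so m_A = 249.88/0.6637 = 376.52 g/s.
E = (1−0.608)×376.52 + 698 = 845.6 g/s.
Recycle K = (1−0.142)×845.6 = 725.52 g/s.

725.5 g/s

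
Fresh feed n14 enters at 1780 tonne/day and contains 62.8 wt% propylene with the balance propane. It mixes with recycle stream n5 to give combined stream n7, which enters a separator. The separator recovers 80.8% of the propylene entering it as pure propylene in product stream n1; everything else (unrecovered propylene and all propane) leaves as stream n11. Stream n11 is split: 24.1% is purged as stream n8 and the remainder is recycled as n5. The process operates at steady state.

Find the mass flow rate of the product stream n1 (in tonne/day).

1057 tonne/day

propylene in n7: m_A = 1780×0.628 + (1−0.241)·(1−0.808)·m_A, so m_A = 1117.8/0.8543 = 1308.5 tonne/day.
Product n1 = 0.808×1308.5 = 1057.3 tonne/day.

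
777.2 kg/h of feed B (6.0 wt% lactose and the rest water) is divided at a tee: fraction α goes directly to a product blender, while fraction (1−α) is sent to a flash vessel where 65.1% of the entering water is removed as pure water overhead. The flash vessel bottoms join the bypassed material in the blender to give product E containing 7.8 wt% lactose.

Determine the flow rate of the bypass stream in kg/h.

All 777.2×0.060 = 46.632 kg/h of lactose reaches E, so E = 46.632/0.078 = 597.85 kg/h and vapour = 179.35 kg/h.
The evaporator receives (1−α)·777.2 of feed at 0.940 water and removes 0.651 of that water:
0.651×0.940×(1−α)×777.2 = 179.35
(1−α) = 179.35/475.6 = 0.3771;  α = 0.6229.
Bypass flow = 0.6229×777.2 = 484.11 kg/h.

484.1 kg/h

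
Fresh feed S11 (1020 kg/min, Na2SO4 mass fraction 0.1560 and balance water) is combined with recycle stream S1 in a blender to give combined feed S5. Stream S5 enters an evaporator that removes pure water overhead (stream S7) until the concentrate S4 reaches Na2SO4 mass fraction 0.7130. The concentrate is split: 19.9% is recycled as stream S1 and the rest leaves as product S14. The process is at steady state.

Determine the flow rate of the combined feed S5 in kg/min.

1075 kg/min

Overall Na2SO4 balance (none leaves overhead): Na2SO4 in fresh feed = Na2SO4 in product, i.e. 1020×0.156 = (1−0.199)·S4·0.713.
S4 = 159.12/(0.713×0.801) = 278.61 kg/min.
Recycle S1 = 0.199×278.61 = 55.444 kg/min.
Combined feed S5 = 1020 + 55.444 = 1075.4 kg/min.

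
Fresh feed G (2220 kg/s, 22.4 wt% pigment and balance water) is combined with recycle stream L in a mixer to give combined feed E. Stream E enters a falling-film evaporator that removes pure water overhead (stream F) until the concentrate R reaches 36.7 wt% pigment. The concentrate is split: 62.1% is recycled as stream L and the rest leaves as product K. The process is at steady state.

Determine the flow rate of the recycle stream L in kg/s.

2220 kg/s

Overall pigment balance (none leaves overhead): pigment in fresh feed = pigment in product, i.e. 2220×0.224 = (1−0.621)·R·0.367.
R = 497.28/(0.367×0.379) = 3575.2 kg/s.
Recycle L = 0.621×3575.2 = 2220.2 kg/s.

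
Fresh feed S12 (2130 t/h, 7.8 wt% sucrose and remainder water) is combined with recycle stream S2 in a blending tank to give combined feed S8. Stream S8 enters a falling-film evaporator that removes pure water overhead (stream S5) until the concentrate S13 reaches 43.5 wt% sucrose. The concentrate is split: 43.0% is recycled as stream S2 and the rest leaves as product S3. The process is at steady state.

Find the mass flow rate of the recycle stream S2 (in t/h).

288.1 t/h

Overall sucrose balance (none leaves overhead): sucrose in fresh feed = sucrose in product, i.e. 2130×0.078 = (1−0.430)·S13·0.435.
S13 = 166.14/(0.435×0.570) = 670.05 t/h.
Recycle S2 = 0.430×670.05 = 288.12 t/h.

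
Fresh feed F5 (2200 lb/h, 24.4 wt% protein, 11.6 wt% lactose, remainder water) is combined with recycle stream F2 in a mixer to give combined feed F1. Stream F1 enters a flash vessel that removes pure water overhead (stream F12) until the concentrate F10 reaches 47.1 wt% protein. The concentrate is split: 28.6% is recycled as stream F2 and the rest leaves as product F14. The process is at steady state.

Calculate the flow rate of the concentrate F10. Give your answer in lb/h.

1596 lb/h

Overall protein balance (none leaves overhead): protein in fresh feed = protein in product, i.e. 2200×0.244 = (1−0.286)·F10·0.471.
F10 = 536.8/(0.471×0.714) = 1596.2 lb/h.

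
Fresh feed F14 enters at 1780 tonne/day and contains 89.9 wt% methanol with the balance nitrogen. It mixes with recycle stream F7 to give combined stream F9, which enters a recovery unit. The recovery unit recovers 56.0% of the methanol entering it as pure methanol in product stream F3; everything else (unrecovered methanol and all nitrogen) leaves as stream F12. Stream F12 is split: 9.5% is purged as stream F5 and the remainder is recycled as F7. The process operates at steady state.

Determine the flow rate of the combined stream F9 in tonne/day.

4551 tonne/day

nitrogen enters only via F14 and leaves only via the purge: 1780×0.101 = 0.095×(nitrogen in F12), and the recovery unit passes all nitrogen, so nitrogen in F9 = nitrogen in F12 = 1892.4 tonne/day.
methanol in F9: m_A = 1780×0.899 + (1−0.095)·(1−0.560)·m_A, so m_A = 1600.2/0.6018 = 2659.1 tonne/day.
F9 = 2659.1 + 1892.4 = 4551.5 tonne/day.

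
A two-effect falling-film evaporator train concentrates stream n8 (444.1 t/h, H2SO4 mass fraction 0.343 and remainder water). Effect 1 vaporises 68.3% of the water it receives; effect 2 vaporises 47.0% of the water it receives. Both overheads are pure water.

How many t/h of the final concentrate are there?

201.3 t/h

water in feed = 444.1×0.657 = 291.77 t/h.
After stage 1: water left = (1−0.683)×291.77 = 92.492; stream total = 244.82 t/h.
After stage 2: water left = (1−0.470)×92.492 = 49.021; final concentrate = 201.35 t/h.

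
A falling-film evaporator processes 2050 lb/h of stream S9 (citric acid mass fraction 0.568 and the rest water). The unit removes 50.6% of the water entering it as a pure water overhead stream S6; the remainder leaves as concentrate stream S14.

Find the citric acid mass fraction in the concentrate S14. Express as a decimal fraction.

citric acid is not removed: 2050×0.568 = 1164.4 lb/h of citric acid enters S14.
water entering = 2050×0.432 = 885.6 lb/h; overhead removed = 0.506×885.6 = 448.11 lb/h.
Concentrate = 2050 − 448.11 = 1601.9 lb/h.
Mass fraction = 1164.4/1601.9 = 0.727.

0.727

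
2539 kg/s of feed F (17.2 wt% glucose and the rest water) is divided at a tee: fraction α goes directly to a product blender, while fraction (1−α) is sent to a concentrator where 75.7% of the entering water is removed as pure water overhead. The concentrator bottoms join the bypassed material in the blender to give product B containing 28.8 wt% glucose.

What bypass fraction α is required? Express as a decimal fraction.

0.357

All 2539×0.172 = 436.71 kg/s of glucose reaches B, so B = 436.71/0.288 = 1516.3 kg/s and vapour = 1022.7 kg/s.
The evaporator receives (1−α)·2539 of feed at 0.828 water and removes 0.757 of that water:
0.757×0.828×(1−α)×2539 = 1022.7
(1−α) = 1022.7/1591.4 = 0.6426;  α = 0.3574.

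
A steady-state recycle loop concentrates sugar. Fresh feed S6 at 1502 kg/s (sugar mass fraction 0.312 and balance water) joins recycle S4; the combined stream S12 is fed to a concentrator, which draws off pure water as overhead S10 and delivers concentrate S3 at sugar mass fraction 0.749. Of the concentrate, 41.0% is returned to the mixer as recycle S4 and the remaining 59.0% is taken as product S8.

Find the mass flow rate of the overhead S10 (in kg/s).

876.3 kg/s

Overall sugar balance (none leaves overhead): sugar in fresh feed = sugar in product, i.e. 1502×0.312 = (1−0.410)·S3·0.749.
S3 = 468.62/(0.749×0.590) = 1060.5 kg/s.
Recycle S4 = 0.410×1060.5 = 434.79 kg/s.
Combined feed S12 = 1502 + 434.79 = 1936.8 kg/s.
Overhead S10 = S12 − S3 = 1936.8 − 1060.5 = 876.33 kg/s.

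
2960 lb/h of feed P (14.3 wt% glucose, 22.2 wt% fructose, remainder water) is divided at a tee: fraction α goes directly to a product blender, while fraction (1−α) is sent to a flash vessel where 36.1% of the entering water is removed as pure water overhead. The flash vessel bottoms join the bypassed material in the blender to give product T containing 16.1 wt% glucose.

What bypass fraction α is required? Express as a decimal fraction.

All 2960×0.143 = 423.28 lb/h of glucose reaches T, so T = 423.28/0.161 = 2629.1 lb/h and vapour = 330.93 lb/h.
The evaporator receives (1−α)·2960 of feed at 0.635 water and removes 0.361 of that water:
0.361×0.635×(1−α)×2960 = 330.93
(1−α) = 330.93/678.54 = 0.4877;  α = 0.5123.

0.512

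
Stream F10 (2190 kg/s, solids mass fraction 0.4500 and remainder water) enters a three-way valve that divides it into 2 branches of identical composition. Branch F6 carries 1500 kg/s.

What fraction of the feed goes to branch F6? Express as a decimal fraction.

Fraction to F6 = 1500/2190 = 0.6849.

0.685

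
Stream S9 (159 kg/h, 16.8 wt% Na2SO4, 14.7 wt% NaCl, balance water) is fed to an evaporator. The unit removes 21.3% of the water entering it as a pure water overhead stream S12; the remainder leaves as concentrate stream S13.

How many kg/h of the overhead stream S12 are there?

water entering = 159×0.685 = 108.92 kg/h; overhead removed = 0.213×108.92 = 23.199 kg/h.

23.2 kg/h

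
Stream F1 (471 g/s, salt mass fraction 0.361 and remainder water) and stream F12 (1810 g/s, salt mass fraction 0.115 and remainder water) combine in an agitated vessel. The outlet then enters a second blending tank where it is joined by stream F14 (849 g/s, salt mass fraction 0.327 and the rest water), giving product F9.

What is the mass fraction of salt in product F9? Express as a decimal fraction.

0.210

Overall, product flow = 3130 g/s.
salt in = 471×0.361 + 1810×0.115 + 849×0.327 = 655.8 g/s.
salt fraction in F9 = 0.210.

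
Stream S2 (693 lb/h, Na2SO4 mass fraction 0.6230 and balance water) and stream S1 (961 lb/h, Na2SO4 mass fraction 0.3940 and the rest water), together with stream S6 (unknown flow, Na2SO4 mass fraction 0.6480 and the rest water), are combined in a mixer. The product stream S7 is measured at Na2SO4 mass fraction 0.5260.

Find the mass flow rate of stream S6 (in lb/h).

488.8 lb/h

Let S6 be the unknown flow. Total out = 1654 + S6.
Na2SO4 balance: 810.37 + 0.648·S6 = 0.526·(1654 + S6)
(0.648 − 0.526)·S6 = 0.526×1654 − 810.37 = 59.631
S6 = 59.631 / 0.122 = 488.78 lb/h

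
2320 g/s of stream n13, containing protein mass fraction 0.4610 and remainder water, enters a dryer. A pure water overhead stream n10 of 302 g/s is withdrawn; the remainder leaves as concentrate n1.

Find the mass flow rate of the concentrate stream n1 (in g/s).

Concentrate = 2320 − 302 = 2018 g/s.

2018 g/s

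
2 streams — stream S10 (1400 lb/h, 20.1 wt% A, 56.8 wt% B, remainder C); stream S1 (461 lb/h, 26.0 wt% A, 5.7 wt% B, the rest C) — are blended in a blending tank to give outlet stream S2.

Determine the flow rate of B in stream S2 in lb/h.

821.5 lb/h

B out = B in = 1400×0.568 + 461×0.057 = 821.48 lb/h.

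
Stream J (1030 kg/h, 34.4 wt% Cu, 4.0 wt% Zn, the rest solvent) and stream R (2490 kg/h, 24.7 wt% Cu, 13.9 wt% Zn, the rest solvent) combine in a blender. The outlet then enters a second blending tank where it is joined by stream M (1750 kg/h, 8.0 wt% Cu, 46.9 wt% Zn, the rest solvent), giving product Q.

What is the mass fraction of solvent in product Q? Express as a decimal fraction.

Overall, product flow = 5270 kg/h.
solvent in = 1030×0.616 + 2490×0.614 + 1750×0.451 = 2952.6 kg/h.
solvent fraction in Q = 0.5603.

0.5603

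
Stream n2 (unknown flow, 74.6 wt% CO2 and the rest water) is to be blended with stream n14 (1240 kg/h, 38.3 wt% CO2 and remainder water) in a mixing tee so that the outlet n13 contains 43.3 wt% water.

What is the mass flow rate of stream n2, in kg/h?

Let n2 be the unknown flow. Total out = 1240 + n2.
water balance: 765.08 + 0.254·n2 = 0.433·(1240 + n2)
(0.254 − 0.433)·n2 = 0.433×1240 − 765.08 = -228.16
n2 = -228.16 / -0.179 = 1274.6 kg/h

1275 kg/h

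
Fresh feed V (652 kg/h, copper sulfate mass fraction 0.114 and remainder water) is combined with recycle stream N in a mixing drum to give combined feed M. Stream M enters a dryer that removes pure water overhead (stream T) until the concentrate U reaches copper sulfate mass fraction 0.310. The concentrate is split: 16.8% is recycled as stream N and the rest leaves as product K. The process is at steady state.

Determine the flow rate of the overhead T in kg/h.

Overall copper sulfate balance (none leaves overhead): copper sulfate in fresh feed = copper sulfate in product, i.e. 652×0.114 = (1−0.168)·U·0.310.
U = 74.328/(0.310×0.832) = 288.18 kg/h.
Recycle N = 0.168×288.18 = 48.415 kg/h.
Combined feed M = 652 + 48.415 = 700.41 kg/h.
Overhead T = M − U = 700.41 − 288.18 = 412.23 kg/h.

412.2 kg/h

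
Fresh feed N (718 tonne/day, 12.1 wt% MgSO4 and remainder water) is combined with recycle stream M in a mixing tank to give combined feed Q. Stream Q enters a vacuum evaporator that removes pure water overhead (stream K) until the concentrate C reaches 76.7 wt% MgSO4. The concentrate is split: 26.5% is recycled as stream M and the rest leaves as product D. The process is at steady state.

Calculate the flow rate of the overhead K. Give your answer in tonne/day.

604.7 tonne/day

Overall MgSO4 balance (none leaves overhead): MgSO4 in fresh feed = MgSO4 in product, i.e. 718×0.121 = (1−0.265)·C·0.767.
C = 86.878/(0.767×0.735) = 154.11 tonne/day.
Recycle M = 0.265×154.11 = 40.839 tonne/day.
Combined feed Q = 718 + 40.839 = 758.84 tonne/day.
Overhead K = Q − C = 758.84 − 154.11 = 604.73 tonne/day.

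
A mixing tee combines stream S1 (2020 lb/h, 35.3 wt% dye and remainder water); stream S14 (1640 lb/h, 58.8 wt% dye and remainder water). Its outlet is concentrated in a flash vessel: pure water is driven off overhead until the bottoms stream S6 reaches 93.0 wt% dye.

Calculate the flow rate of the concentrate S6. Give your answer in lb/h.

1804 lb/h

dye entering = 2020×0.353 + 1640×0.588 = 1677.4 lb/h.
All dye reports to S6, so S6 = 1677.4/0.930 = 1803.6 lb/h.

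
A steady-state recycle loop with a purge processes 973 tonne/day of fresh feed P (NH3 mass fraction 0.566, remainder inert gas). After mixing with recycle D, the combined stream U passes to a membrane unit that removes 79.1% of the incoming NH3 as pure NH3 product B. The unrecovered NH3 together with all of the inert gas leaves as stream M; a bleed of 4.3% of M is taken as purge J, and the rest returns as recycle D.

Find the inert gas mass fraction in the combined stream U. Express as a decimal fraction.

inert gas enters only via P and leaves only via the purge: 973×0.434 = 0.043×(inert gas in M), and the membrane unit passes all inert gas, so inert gas in U = inert gas in M = 9820.5 tonne/day.
NH3 in U: m_A = 973×0.566 + (1−0.043)·(1−0.791)·m_A, so m_A = 550.72/0.8000 = 688.41 tonne/day.
U = 688.41 + 9820.5 = 10509 tonne/day.
inert gas fraction in U = 9820.5/10509 = 0.934.

0.934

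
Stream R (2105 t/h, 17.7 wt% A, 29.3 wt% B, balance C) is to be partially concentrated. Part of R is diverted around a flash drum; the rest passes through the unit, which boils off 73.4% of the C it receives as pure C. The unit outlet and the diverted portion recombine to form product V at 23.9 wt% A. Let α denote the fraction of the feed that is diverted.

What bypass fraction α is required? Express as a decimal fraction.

All 2105×0.177 = 372.58 t/h of A reaches V, so V = 372.58/0.239 = 1558.9 t/h and vapour = 546.07 t/h.
The evaporator receives (1−α)·2105 of feed at 0.530 C and removes 0.734 of that C:
0.734×0.530×(1−α)×2105 = 546.07
(1−α) = 546.07/818.89 = 0.6668;  α = 0.3332.

0.333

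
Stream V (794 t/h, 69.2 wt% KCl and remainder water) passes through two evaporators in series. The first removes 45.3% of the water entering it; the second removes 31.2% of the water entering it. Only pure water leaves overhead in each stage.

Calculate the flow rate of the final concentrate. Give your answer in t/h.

water in feed = 794×0.308 = 244.55 t/h.
After stage 1: water left = (1−0.453)×244.55 = 133.77; stream total = 683.22 t/h.
After stage 2: water left = (1−0.312)×133.77 = 92.034; final concentrate = 641.48 t/h.

641.5 t/h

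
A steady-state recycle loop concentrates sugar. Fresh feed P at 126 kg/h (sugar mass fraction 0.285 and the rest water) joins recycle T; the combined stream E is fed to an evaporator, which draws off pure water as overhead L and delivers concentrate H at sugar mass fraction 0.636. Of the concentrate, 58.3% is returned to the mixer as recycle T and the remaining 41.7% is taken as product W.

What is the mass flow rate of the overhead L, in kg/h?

Overall sugar balance (none leaves overhead): sugar in fresh feed = sugar in product, i.e. 126×0.285 = (1−0.583)·H·0.636.
H = 35.91/(0.636×0.417) = 135.4 kg/h.
Recycle T = 0.583×135.4 = 78.939 kg/h.
Combined feed E = 126 + 78.939 = 204.94 kg/h.
Overhead L = E − H = 204.94 − 135.4 = 69.538 kg/h.

69.54 kg/h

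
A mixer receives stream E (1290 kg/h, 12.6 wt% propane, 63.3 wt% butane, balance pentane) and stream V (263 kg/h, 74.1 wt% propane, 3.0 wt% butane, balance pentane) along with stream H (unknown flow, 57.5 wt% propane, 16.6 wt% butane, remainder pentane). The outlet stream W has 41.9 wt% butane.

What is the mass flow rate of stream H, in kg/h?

Let H be the unknown flow. Total out = 1553 + H.
butane balance: 824.46 + 0.166·H = 0.419·(1553 + H)
(0.166 − 0.419)·H = 0.419×1553 − 824.46 = -173.75
H = -173.75 / -0.253 = 686.77 kg/h

686.8 kg/h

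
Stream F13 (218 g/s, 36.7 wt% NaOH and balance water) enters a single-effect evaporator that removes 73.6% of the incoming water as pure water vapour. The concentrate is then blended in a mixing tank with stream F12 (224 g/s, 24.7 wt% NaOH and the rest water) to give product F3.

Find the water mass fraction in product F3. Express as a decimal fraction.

0.6025

Vapour removed = 0.736×0.633×218 = 101.56 g/s; concentrate = 116.44 g/s.
water reaching the mixer = 36.43 (from concentrate) + 224×0.753 = 205.1 g/s.
Product flow = 116.44 + 224 = 340.44 g/s; water fraction = 0.6025.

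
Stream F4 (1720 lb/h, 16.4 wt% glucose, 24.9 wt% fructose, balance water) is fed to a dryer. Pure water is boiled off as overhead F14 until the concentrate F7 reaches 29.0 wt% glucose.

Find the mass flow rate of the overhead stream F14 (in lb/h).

747.3 lb/h

glucose is conserved: 1720×0.164 = 282.08 lb/h all reports to the concentrate.
Concentrate = 282.08/(target fraction) = 972.69 lb/h.
Overhead = 1720 − 972.69 = 747.31 lb/h.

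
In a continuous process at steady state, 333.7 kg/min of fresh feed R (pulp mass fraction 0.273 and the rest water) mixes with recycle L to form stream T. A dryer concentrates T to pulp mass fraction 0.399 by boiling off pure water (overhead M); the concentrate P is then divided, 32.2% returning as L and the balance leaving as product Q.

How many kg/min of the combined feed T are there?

Overall pulp balance (none leaves overhead): pulp in fresh feed = pulp in product, i.e. 333.7×0.273 = (1−0.322)·P·0.399.
P = 91.1/(0.399×0.678) = 336.76 kg/min.
Recycle L = 0.322×336.76 = 108.44 kg/min.
Combined feed T = 333.7 + 108.44 = 442.14 kg/min.

442.1 kg/min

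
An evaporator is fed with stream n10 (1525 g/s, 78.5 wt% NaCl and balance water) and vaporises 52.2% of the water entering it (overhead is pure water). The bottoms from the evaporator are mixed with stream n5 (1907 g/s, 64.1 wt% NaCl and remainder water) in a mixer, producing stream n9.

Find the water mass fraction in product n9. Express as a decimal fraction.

Vapour removed = 0.522×0.215×1525 = 171.15 g/s; concentrate = 1353.8 g/s.
water reaching the mixer = 156.72 (from concentrate) + 1907×0.359 = 841.34 g/s.
Product flow = 1353.8 + 1907 = 3260.8 g/s; water fraction = 0.258.

0.258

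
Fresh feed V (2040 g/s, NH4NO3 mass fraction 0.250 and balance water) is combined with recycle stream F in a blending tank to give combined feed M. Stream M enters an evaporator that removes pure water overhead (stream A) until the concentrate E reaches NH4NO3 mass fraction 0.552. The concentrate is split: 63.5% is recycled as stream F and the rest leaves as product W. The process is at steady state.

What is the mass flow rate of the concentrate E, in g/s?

Overall NH4NO3 balance (none leaves overhead): NH4NO3 in fresh feed = NH4NO3 in product, i.e. 2040×0.250 = (1−0.635)·E·0.552.
E = 510/(0.552×0.365) = 2531.3 g/s.

2531 g/s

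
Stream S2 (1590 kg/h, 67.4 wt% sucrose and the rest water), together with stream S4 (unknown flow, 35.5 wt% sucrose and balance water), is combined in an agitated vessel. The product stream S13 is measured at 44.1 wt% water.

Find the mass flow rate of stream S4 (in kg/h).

Let S4 be the unknown flow. Total out = 1590 + S4.
water balance: 518.34 + 0.645·S4 = 0.441·(1590 + S4)
(0.645 − 0.441)·S4 = 0.441×1590 − 518.34 = 182.85
S4 = 182.85 / 0.204 = 896.32 kg/h

896.3 kg/h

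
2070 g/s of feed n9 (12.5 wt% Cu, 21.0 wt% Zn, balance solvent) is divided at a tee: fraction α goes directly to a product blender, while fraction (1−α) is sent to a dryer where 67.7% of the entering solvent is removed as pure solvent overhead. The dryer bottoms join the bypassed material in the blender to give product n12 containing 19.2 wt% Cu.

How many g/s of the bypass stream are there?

465.5 g/s

All 2070×0.125 = 258.75 g/s of Cu reaches n12, so n12 = 258.75/0.192 = 1347.7 g/s and vapour = 722.34 g/s.
The evaporator receives (1−α)·2070 of feed at 0.665 solvent and removes 0.677 of that solvent:
0.677×0.665×(1−α)×2070 = 722.34
(1−α) = 722.34/931.92 = 0.7751;  α = 0.2249.
Bypass flow = 0.2249×2070 = 465.52 g/s.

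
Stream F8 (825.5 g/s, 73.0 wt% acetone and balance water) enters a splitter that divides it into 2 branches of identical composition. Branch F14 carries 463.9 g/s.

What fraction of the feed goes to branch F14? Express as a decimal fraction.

Fraction to F14 = 463.9/825.5 = 0.5620.

0.562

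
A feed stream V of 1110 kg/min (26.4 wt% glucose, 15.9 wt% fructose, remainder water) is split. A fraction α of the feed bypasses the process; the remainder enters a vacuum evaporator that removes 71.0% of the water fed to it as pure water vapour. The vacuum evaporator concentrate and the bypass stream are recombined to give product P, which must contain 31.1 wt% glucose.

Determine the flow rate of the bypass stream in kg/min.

700.5 kg/min

All 1110×0.264 = 293.04 kg/min of glucose reaches P, so P = 293.04/0.311 = 942.25 kg/min and vapour = 167.75 kg/min.
The evaporator receives (1−α)·1110 of feed at 0.577 water and removes 0.710 of that water:
0.710×0.577×(1−α)×1110 = 167.75
(1−α) = 167.75/454.73 = 0.3689;  α = 0.6311.
Bypass flow = 0.6311×1110 = 700.53 kg/min.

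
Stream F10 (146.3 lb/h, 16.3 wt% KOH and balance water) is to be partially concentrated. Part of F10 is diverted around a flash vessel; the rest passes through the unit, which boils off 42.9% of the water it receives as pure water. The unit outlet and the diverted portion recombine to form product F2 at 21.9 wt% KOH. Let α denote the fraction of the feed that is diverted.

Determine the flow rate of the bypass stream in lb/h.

42.11 lb/h

All 146.3×0.163 = 23.847 lb/h of KOH reaches F2, so F2 = 23.847/0.219 = 108.89 lb/h and vapour = 37.41 lb/h.
The evaporator receives (1−α)·146.3 of feed at 0.837 water and removes 0.429 of that water:
0.429×0.837×(1−α)×146.3 = 37.41
(1−α) = 37.41/52.532 = 0.7121;  α = 0.2879.
Bypass flow = 0.2879×146.3 = 42.115 lb/h.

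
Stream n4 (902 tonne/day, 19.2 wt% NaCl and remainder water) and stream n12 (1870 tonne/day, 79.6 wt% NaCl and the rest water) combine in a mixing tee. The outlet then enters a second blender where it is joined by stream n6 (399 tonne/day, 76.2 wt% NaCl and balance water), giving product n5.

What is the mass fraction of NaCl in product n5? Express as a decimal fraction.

Overall, product flow = 3171 tonne/day.
NaCl in = 902×0.192 + 1870×0.796 + 399×0.762 = 1965.7 tonne/day.
NaCl fraction in n5 = 0.6199.

0.6199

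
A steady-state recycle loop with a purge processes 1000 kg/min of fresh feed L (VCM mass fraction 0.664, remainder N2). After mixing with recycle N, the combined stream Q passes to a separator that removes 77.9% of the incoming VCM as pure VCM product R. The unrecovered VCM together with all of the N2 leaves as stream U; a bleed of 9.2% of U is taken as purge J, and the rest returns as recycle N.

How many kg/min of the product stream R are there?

647.1 kg/min

VCM in Q: m_A = 1000×0.664 + (1−0.092)·(1−0.779)·m_A, so m_A = 664/0.7993 = 830.69 kg/min.
Product R = 0.779×830.69 = 647.11 kg/min.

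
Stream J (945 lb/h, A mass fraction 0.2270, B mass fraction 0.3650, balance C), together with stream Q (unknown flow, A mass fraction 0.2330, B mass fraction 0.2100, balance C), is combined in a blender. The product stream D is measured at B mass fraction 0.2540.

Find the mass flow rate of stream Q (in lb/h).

Let Q be the unknown flow. Total out = 945 + Q.
B balance: 344.93 + 0.210·Q = 0.254·(945 + Q)
(0.210 − 0.254)·Q = 0.254×945 − 344.93 = -104.9
Q = -104.9 / -0.044 = 2384 lb/h

2384 lb/h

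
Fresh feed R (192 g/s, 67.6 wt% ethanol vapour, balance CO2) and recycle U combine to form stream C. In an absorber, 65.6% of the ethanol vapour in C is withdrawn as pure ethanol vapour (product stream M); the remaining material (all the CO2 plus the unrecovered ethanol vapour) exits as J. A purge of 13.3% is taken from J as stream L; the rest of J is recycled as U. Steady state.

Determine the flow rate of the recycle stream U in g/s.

CO2 enters only via R and leaves only via the purge: 192×0.324 = 0.133×(CO2 in J), and the absorber passes all CO2, so CO2 in C = CO2 in J = 467.73 g/s.
ethanol vapour in C: m_A = 192×0.676 + (1−0.133)·(1−0.656)·m_A, so m_A = 129.79/0.7018 = 184.95 g/s.
J = (1−0.656)×184.95 + 467.73 = 531.35 g/s.
Recycle U = (1−0.133)×531.35 = 460.68 g/s.

460.7 g/s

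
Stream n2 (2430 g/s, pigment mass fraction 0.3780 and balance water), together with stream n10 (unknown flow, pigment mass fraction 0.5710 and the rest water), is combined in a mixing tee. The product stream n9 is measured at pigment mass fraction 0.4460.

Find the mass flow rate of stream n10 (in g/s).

Let n10 be the unknown flow. Total out = 2430 + n10.
pigment balance: 918.54 + 0.571·n10 = 0.446·(2430 + n10)
(0.571 − 0.446)·n10 = 0.446×2430 − 918.54 = 165.24
n10 = 165.24 / 0.125 = 1321.9 g/s

1322 g/s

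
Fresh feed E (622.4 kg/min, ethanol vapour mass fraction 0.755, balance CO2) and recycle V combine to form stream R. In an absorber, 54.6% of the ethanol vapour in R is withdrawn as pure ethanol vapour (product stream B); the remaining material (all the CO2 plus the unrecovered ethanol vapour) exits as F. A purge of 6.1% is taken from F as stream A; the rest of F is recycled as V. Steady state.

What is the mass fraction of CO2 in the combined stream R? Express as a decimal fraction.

0.753

CO2 enters only via E and leaves only via the purge: 622.4×0.245 = 0.061×(CO2 in F), and the absorber passes all CO2, so CO2 in R = CO2 in F = 2499.8 kg/min.
ethanol vapour in R: m_A = 622.4×0.755 + (1−0.061)·(1−0.546)·m_A, so m_A = 469.91/0.5737 = 819.1 kg/min.
R = 819.1 + 2499.8 = 3318.9 kg/min.
CO2 fraction in R = 2499.8/3318.9 = 0.753.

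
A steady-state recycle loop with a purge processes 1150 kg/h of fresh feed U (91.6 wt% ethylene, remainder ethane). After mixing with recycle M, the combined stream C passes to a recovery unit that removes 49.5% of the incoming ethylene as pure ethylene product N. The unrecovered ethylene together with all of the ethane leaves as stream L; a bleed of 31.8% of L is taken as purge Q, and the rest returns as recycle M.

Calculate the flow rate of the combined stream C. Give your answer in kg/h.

1911 kg/h

ethane enters only via U and leaves only via the purge: 1150×0.084 = 0.318×(ethane in L), and the recovery unit passes all ethane, so ethane in C = ethane in L = 303.77 kg/h.
ethylene in C: m_A = 1150×0.916 + (1−0.318)·(1−0.495)·m_A, so m_A = 1053.4/0.6556 = 1606.8 kg/h.
C = 1606.8 + 303.77 = 1910.6 kg/h.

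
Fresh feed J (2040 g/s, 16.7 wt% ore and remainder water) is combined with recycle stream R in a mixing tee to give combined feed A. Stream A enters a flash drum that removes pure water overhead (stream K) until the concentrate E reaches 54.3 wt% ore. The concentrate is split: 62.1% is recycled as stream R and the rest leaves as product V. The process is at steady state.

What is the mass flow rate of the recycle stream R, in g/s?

1028 g/s

Overall ore balance (none leaves overhead): ore in fresh feed = ore in product, i.e. 2040×0.167 = (1−0.621)·E·0.543.
E = 340.68/(0.543×0.379) = 1655.4 g/s.
Recycle R = 0.621×1655.4 = 1028 g/s.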